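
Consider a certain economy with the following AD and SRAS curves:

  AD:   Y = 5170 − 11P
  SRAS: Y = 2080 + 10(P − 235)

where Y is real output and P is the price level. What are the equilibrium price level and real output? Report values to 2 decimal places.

Write SRAS as Y = 2080 + 10P − 2350 = 10P − 270.
Set AD = SRAS: 5170 − 11P = 10P − 270, so 5440 = 21P and P = 259.05.
Substituting into AD, Y = 5170 − 11P = 2320.48.

P = 259.05, Y = 2320.48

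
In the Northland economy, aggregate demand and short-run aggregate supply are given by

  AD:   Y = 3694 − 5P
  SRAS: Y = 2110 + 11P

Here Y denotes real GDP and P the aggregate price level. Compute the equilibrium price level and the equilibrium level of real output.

P = 99, Y = 3199

Set AD = SRAS: 3694 − 5P = 2110 + 11P, so 1584 = 16P and P = 99.
Then Y = 3694 − 5·99 = 3199.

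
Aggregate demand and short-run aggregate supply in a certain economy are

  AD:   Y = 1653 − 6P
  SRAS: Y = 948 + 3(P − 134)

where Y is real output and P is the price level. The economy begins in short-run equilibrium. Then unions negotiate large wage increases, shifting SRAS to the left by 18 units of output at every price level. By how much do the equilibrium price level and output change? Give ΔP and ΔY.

This is a negative supply shock: SRAS shifts left.
New SRAS: Y = 528 + 3P.
Set AD = SRAS: 1653 − 6P = 528 + 3P, so 1125 = 9P and P = 125.
Y = 1653 − 6·125 = 903.
Initially P = 123, Y = 915, so ΔP = +2 and ΔY = -12.

ΔP = +2, ΔY = -12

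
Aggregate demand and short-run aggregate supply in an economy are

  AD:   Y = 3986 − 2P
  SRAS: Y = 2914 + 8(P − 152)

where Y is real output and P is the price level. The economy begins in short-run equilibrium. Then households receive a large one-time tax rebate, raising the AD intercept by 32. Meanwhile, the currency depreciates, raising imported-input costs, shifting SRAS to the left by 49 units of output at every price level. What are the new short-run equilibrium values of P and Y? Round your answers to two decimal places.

P = 236.90, Y = 3544.20

After both shocks: AD is Y = 4018 − 2P and SRAS is Y = 1649 + 8P.
Setting them equal: 2369 = 10P, so P = 236.90.
Substituting into AD, Y = 3544.20.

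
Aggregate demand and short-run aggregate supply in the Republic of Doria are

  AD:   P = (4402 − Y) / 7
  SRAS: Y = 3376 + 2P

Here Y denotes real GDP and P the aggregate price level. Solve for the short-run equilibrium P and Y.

Rearrange AD to Y = 4402 − 7P.
Set AD = SRAS: 4402 − 7P = 3376 + 2P, so 1026 = 9P and P = 114.
Then Y = 4402 − 7·114 = 3604.

P = 114, Y = 3604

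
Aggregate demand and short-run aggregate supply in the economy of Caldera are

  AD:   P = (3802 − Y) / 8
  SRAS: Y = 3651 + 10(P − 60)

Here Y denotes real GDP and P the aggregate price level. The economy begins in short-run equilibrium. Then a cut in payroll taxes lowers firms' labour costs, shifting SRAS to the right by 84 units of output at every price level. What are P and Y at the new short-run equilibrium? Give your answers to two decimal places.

This is a positive supply shock: SRAS shifts right.
New SRAS: Y = 3135 + 10P.
Set AD = SRAS: 3802 − 8P = 3135 + 10P, so 667 = 18P and P = 37.06.
Substituting into AD, Y = 3505.56.

P = 37.06, Y = 3505.56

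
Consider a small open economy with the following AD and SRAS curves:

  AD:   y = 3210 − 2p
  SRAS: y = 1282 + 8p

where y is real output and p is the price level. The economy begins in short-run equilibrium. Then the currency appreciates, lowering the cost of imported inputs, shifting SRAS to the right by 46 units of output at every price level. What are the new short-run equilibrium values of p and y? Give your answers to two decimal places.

This is a positive supply shock: SRAS shifts right.
New SRAS: y = 1328 + 8p.
Set AD = SRAS: 3210 − 2p = 1328 + 8p, so 1882 = 10p and p = 188.20.
Substituting into AD, y = 2833.60.

p = 188.20, y = 2833.60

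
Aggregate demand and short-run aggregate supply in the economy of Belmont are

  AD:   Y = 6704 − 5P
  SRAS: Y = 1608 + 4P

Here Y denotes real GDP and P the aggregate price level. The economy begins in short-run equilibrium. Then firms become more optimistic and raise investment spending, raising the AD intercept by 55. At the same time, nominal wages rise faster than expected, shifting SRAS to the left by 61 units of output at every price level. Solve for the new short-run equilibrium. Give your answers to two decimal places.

P = 579.11, Y = 3863.44

After both shocks: AD is Y = 6759 − 5P and SRAS is Y = 1547 + 4P.
Setting them equal: 5212 = 9P, so P = 579.11.
Substituting into AD, Y = 3863.44.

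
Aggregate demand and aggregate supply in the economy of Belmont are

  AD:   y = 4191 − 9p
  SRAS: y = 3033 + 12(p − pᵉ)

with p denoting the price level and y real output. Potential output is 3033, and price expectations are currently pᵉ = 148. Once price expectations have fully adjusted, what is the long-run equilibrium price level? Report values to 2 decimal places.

Long-run p = 128.67

Short run: with pᵉ = 148, SRAS is y = 1257 + 12p. Setting AD = SRAS gives 2934 = 21p, so p = 139.71 and y = 4191 − 9p = 2933.57.
Output 2933.57 is below potential 3033, so over time expected prices fall and SRAS shifts right until y returns to 3033.
Long run: y = 3033 on the AD curve gives 3033 = 4191 − 9p, so p = 128.67.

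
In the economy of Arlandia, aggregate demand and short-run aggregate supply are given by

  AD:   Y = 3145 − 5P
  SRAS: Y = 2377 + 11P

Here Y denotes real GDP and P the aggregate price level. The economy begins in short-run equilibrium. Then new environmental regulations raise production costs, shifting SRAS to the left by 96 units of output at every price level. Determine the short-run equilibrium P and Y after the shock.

P = 54, Y = 2875

This is a negative supply shock: SRAS shifts left.
New SRAS: Y = 2281 + 11P.
Set AD = SRAS: 3145 − 5P = 2281 + 11P, so 864 = 16P and P = 54.
Y = 3145 − 5·54 = 2875.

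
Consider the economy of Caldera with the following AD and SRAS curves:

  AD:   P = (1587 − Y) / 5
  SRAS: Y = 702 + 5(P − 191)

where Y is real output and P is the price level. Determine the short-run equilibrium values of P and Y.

P = 184, Y = 667

Write SRAS as Y = 702 + 5P − 955 = 5P − 253.
Rearrange AD to Y = 1587 − 5P.
Set AD = SRAS: 1587 − 5P = 5P − 253, so 1840 = 10P and P = 184.
Then Y = 1587 − 5·184 = 667.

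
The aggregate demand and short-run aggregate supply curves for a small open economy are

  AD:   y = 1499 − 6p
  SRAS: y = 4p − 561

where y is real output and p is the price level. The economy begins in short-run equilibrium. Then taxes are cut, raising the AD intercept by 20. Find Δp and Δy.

Δp = +2, Δy = +8

This is a positive demand shock: AD shifts right.
New AD: y = 1519 − 6p.
Set AD = SRAS: 1519 − 6p = 4p − 561, so 2080 = 10p and p = 208.
y = 1519 − 6·208 = 271.
Initially p = 206, y = 263, so Δp = +2 and Δy = +8.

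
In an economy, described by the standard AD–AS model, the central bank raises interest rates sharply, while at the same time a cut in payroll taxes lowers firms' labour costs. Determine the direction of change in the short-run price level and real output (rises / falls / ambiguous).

The first event is a negative demand shock: AD shifts left, which by itself pushes P down and Y down.
The second is a favourable supply shock: SRAS shifts right, which by itself pushes P down and Y up.
Both shocks push P down, so P falls. The two shocks push Y in opposite directions, so the effect on Y is ambiguous.

Price level: falls; output: ambiguous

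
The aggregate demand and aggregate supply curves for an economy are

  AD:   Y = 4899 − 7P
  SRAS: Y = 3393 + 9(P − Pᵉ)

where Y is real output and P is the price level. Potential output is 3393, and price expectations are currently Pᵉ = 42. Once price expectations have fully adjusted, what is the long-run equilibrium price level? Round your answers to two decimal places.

Short run: with Pᵉ = 42, SRAS is Y = 3015 + 9P. Setting AD = SRAS gives 1884 = 16P, so P = 117.75 and Y = 4899 − 7P = 4074.75.
Output 4074.75 is above potential 3393, so over time expected prices rise and SRAS shifts left until Y returns to 3393.
Long run: Y = 3393 on the AD curve gives 3393 = 4899 − 7P, so P = 215.14.

Long-run P = 215.14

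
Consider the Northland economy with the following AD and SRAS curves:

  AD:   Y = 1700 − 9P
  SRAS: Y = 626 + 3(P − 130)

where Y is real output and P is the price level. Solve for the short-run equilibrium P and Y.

P = 122, Y = 602

Write SRAS as Y = 626 + 3P − 390 = 236 + 3P.
Set AD = SRAS: 1700 − 9P = 236 + 3P, so 1464 = 12P and P = 122.
Then Y = 1700 − 9·122 = 602.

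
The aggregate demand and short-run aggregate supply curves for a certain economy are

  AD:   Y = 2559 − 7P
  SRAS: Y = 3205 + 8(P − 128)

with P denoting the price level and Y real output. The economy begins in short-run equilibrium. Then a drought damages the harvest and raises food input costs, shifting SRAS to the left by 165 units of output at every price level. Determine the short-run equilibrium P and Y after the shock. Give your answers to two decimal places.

P = 36.20, Y = 2305.60

This is a negative supply shock: SRAS shifts left.
New SRAS: Y = 2016 + 8P.
Set AD = SRAS: 2559 − 7P = 2016 + 8P, so 543 = 15P and P = 36.20.
Substituting into AD, Y = 2305.60.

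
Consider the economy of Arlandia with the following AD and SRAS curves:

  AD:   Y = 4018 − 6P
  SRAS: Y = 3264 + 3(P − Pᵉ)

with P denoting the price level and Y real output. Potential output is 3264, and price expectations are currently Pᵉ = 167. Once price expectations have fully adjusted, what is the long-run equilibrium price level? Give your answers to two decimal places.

Short run: with Pᵉ = 167, SRAS is Y = 2763 + 3P. Setting AD = SRAS gives 1255 = 9P, so P = 139.44 and Y = 4018 − 6P = 3181.33.
Output 3181.33 is below potential 3264, so over time expected prices fall and SRAS shifts right until Y returns to 3264.
Long run: Y = 3264 on the AD curve gives 3264 = 4018 − 6P, so P = 125.67.

Long-run P = 125.67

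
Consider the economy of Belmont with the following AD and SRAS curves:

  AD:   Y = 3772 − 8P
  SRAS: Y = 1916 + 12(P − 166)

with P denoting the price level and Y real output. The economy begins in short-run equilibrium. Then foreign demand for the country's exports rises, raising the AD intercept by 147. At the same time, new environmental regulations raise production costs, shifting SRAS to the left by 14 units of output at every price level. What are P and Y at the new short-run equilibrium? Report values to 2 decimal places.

After both shocks: AD is Y = 3919 − 8P and SRAS is Y = 12P − 90.
Setting them equal: 4009 = 20P, so P = 200.45.
Substituting into AD, Y = 2315.40.

P = 200.45, Y = 2315.40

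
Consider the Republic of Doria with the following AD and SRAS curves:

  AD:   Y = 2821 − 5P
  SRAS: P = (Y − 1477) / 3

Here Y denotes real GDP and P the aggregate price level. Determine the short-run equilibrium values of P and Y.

P = 168, Y = 1981

Rearrange SRAS to Y = 1477 + 3P.
Set AD = SRAS: 2821 − 5P = 1477 + 3P, so 1344 = 8P and P = 168.
Then Y = 2821 − 5·168 = 1981.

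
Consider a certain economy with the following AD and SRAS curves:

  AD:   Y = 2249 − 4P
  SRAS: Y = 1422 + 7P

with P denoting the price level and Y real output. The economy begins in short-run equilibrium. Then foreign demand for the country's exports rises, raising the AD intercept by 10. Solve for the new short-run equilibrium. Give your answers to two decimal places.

P = 76.09, Y = 1954.64

This is a positive demand shock: AD shifts right.
New AD: Y = 2259 − 4P.
Set AD = SRAS: 2259 − 4P = 1422 + 7P, so 837 = 11P and P = 76.09.
Substituting into AD, Y = 1954.64.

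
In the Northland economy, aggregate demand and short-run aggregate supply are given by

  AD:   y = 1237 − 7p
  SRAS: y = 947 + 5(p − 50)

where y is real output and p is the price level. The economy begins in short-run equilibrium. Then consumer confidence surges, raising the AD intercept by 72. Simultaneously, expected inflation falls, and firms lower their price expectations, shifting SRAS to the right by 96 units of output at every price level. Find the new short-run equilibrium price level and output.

After both shocks: AD is y = 1309 − 7p and SRAS is y = 793 + 5p.
Setting them equal: 516 = 12p, so p = 43.
y = 1309 − 7·43 = 1008.

p = 43, y = 1008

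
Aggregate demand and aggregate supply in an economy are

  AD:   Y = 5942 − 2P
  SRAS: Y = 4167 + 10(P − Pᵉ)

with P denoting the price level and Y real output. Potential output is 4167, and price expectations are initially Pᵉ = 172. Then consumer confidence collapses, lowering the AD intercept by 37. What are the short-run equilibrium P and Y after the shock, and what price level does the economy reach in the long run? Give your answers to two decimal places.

Short run: P = 288.17, Y = 5328.67. Long run: P = 869.00.

AD shifts left: new AD is Y = 5905 − 2P. With Pᵉ = 172, SRAS is Y = 2447 + 10P.
Short run: 5905 − 2P = 2447 + 10P gives 3458 = 12P, so P = 288.17 and Y = 5905 − 2P = 5328.67.
Y = 5328.67 is above potential 4167; expectations adjust and SRAS shifts left until Y = 4167.
Long run: on the new AD curve, 4167 = 5905 − 2P gives P = 869.00.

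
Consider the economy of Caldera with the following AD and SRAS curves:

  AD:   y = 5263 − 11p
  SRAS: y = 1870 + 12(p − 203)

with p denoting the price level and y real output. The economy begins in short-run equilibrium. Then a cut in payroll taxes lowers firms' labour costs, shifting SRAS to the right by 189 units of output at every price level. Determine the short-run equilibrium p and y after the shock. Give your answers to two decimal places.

This is a positive supply shock: SRAS shifts right.
New SRAS: y = 12p − 377.
Set AD = SRAS: 5263 − 11p = 12p − 377, so 5640 = 23p and p = 245.22.
Substituting into AD, y = 2565.61.

p = 245.22, y = 2565.61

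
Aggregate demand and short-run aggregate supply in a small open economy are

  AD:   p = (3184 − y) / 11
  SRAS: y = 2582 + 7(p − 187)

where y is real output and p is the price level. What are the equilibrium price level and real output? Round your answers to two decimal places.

p = 106.17, y = 2016.17

Write SRAS as y = 2582 + 7p − 1309 = 1273 + 7p.
Rearrange AD to y = 3184 − 11p.
Set AD = SRAS: 3184 − 11p = 1273 + 7p, so 1911 = 18p and p = 106.17.
Substituting into AD, y = 3184 − 11p = 2016.17.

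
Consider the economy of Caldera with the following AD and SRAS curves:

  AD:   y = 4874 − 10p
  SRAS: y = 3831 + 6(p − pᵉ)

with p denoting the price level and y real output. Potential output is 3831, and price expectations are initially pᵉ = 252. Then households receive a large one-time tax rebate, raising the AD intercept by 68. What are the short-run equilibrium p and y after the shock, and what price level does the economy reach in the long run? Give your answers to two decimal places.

Short run: p = 163.94, y = 3302.63. Long run: p = 111.10.

AD shifts right: new AD is y = 4942 − 10p. With pᵉ = 252, SRAS is y = 2319 + 6p.
Short run: 4942 − 10p = 2319 + 6p gives 2623 = 16p, so p = 163.94 and y = 4942 − 10p = 3302.63.
y = 3302.63 is below potential 3831; expectations adjust and SRAS shifts right until y = 3831.
Long run: on the new AD curve, 3831 = 4942 − 10p gives p = 111.10.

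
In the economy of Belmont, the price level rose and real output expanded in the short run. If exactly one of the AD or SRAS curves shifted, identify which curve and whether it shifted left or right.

AD shifted right

P rose and Y rose. An AD shift moves P and Y in the same direction; an SRAS shift moves them in opposite directions.
Here P and Y moved in the same direction, so the AD curve shifted.
Since Y rose, AD shifted right.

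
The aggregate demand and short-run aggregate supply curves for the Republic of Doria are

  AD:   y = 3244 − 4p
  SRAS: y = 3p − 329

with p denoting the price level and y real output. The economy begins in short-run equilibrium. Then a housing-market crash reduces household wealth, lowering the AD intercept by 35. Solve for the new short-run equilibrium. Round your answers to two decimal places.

p = 505.43, y = 1187.29

This is a negative demand shock: AD shifts left.
New AD: y = 3209 − 4p.
Set AD = SRAS: 3209 − 4p = 3p − 329, so 3538 = 7p and p = 505.43.
Substituting into AD, y = 1187.29.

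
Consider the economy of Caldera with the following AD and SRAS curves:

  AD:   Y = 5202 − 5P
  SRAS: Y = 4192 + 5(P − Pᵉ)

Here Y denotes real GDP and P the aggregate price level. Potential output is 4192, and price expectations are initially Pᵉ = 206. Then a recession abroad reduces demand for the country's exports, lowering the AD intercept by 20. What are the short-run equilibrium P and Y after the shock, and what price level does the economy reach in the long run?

AD shifts left: new AD is Y = 5182 − 5P. With Pᵉ = 206, SRAS is Y = 3162 + 5P.
Short run: 5182 − 5P = 3162 + 5P gives 2020 = 10P, so P = 202 and Y = 5182 − 5·202 = 4172.
Y = 4172 is below potential 4192; expectations adjust and SRAS shifts right until Y = 4192.
Long run: on the new AD curve, 4192 = 5182 − 5P gives P = 198.

Short run: P = 202, Y = 4172. Long run: P = 198.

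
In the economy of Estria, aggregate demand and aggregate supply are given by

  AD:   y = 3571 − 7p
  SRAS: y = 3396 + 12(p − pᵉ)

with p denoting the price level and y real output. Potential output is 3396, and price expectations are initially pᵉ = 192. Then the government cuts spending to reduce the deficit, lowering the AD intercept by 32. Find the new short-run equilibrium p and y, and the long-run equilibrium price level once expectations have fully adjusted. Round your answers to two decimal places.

Short run: p = 128.79, y = 2637.47. Long run: p = 20.43.

AD shifts left: new AD is y = 3539 − 7p. With pᵉ = 192, SRAS is y = 1092 + 12p.
Short run: 3539 − 7p = 1092 + 12p gives 2447 = 19p, so p = 128.79 and y = 3539 − 7p = 2637.47.
y = 2637.47 is below potential 3396; expectations adjust and SRAS shifts right until y = 3396.
Long run: on the new AD curve, 3396 = 3539 − 7p gives p = 20.43.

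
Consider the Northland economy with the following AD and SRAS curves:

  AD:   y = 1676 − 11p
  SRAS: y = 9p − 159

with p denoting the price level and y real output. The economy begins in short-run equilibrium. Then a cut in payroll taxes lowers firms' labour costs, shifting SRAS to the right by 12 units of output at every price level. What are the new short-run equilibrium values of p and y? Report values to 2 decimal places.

p = 91.15, y = 673.35

This is a positive supply shock: SRAS shifts right.
New SRAS: y = 9p − 147.
Set AD = SRAS: 1676 − 11p = 9p − 147, so 1823 = 20p and p = 91.15.
Substituting into AD, y = 673.35.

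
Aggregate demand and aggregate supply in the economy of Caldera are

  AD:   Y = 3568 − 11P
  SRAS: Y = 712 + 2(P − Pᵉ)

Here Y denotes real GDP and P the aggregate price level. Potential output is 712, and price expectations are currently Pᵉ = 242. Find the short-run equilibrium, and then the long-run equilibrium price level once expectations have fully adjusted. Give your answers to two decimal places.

Short run: with Pᵉ = 242, SRAS is Y = 228 + 2P. Setting AD = SRAS gives 3340 = 13P, so P = 256.92 and Y = 3568 − 11P = 741.85.
Output 741.85 is above potential 712, so over time expected prices rise and SRAS shifts left until Y returns to 712.
Long run: Y = 712 on the AD curve gives 712 = 3568 − 11P, so P = 259.64.

Short run: P = 256.92, Y = 741.85. Long run: P = 259.64.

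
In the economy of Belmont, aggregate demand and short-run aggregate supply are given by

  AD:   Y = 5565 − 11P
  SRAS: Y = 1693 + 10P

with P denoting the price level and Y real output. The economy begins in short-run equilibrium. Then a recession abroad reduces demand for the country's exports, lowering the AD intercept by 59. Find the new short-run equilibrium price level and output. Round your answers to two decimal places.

This is a negative demand shock: AD shifts left.
New AD: Y = 5506 − 11P.
Set AD = SRAS: 5506 − 11P = 1693 + 10P, so 3813 = 21P and P = 181.57.
Substituting into AD, Y = 3508.71.

P = 181.57, Y = 3508.71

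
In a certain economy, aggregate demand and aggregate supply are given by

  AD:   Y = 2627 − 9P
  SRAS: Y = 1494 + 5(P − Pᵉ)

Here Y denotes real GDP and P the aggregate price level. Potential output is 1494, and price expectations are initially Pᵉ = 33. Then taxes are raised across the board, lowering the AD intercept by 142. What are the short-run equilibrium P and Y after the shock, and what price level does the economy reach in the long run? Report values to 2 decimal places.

Short run: P = 82.57, Y = 1741.86. Long run: P = 110.11.

AD shifts left: new AD is Y = 2485 − 9P. With Pᵉ = 33, SRAS is Y = 1329 + 5P.
Short run: 2485 − 9P = 1329 + 5P gives 1156 = 14P, so P = 82.57 and Y = 2485 − 9P = 1741.86.
Y = 1741.86 is above potential 1494; expectations adjust and SRAS shifts left until Y = 1494.
Long run: on the new AD curve, 1494 = 2485 − 9P gives P = 110.11.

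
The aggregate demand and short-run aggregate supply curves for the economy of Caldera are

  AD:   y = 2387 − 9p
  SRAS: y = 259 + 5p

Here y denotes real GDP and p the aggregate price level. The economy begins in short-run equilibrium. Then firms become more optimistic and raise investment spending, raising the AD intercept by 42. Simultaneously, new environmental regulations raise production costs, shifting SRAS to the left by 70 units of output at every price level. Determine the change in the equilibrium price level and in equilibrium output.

Δp = +8, Δy = -30

After both shocks: AD is y = 2429 − 9p and SRAS is y = 189 + 5p.
Setting them equal: 2240 = 14p, so p = 160.
y = 2429 − 9·160 = 989.
Initially p = 152, y = 1019, so Δp = +8 and Δy = -30.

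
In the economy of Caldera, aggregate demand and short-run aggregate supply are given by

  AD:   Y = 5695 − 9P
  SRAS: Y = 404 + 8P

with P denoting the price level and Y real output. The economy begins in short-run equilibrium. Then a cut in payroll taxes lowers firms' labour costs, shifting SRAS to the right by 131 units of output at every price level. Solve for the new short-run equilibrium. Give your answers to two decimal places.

P = 303.53, Y = 2963.24

This is a positive supply shock: SRAS shifts right.
New SRAS: Y = 535 + 8P.
Set AD = SRAS: 5695 − 9P = 535 + 8P, so 5160 = 17P and P = 303.53.
Substituting into AD, Y = 2963.24.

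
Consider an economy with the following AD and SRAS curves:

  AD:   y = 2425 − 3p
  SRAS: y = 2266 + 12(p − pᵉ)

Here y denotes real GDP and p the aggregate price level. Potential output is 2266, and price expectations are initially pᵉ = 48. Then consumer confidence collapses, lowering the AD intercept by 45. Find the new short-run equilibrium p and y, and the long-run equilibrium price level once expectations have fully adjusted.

Short run: p = 46, y = 2242. Long run: p = 38.

AD shifts left: new AD is y = 2380 − 3p. With pᵉ = 48, SRAS is y = 1690 + 12p.
Short run: 2380 − 3p = 1690 + 12p gives 690 = 15p, so p = 46 and y = 2380 − 3·46 = 2242.
y = 2242 is below potential 2266; expectations adjust and SRAS shifts right until y = 2266.
Long run: on the new AD curve, 2266 = 2380 − 3p gives p = 38.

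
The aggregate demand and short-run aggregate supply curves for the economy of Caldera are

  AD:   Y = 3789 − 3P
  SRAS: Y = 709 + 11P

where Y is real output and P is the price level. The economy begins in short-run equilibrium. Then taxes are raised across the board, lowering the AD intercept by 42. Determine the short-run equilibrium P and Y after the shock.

This is a negative demand shock: AD shifts left.
New AD: Y = 3747 − 3P.
Set AD = SRAS: 3747 − 3P = 709 + 11P, so 3038 = 14P and P = 217.
Y = 3747 − 3·217 = 3096.

P = 217, Y = 3096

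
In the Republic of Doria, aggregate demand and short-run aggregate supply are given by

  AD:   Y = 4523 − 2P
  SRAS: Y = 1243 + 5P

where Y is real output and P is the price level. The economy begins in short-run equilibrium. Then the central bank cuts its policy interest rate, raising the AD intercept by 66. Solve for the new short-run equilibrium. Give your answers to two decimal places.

P = 478.00, Y = 3633.00

This is a positive demand shock: AD shifts right.
New AD: Y = 4589 − 2P.
Set AD = SRAS: 4589 − 2P = 1243 + 5P, so 3346 = 7P and P = 478.00.
Substituting into AD, Y = 3633.00.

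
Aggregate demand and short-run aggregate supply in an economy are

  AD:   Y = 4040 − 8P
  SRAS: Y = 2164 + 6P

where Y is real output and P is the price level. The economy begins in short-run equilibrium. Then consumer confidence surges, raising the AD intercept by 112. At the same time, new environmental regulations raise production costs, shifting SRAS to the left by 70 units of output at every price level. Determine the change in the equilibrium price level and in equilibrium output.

ΔP = +13, ΔY = +8

After both shocks: AD is Y = 4152 − 8P and SRAS is Y = 2094 + 6P.
Setting them equal: 2058 = 14P, so P = 147.
Y = 4152 − 8·147 = 2976.
Initially P = 134, Y = 2968, so ΔP = +13 and ΔY = +8.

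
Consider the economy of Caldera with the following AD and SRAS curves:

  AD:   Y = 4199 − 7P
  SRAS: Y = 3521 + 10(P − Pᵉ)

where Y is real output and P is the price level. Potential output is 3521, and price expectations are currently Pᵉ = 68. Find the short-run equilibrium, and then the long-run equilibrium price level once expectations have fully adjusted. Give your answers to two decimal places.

Short run: with Pᵉ = 68, SRAS is Y = 2841 + 10P. Setting AD = SRAS gives 1358 = 17P, so P = 79.88 and Y = 4199 − 7P = 3639.82.
Output 3639.82 is above potential 3521, so over time expected prices rise and SRAS shifts left until Y returns to 3521.
Long run: Y = 3521 on the AD curve gives 3521 = 4199 − 7P, so P = 96.86.

Short run: P = 79.88, Y = 3639.82. Long run: P = 96.86.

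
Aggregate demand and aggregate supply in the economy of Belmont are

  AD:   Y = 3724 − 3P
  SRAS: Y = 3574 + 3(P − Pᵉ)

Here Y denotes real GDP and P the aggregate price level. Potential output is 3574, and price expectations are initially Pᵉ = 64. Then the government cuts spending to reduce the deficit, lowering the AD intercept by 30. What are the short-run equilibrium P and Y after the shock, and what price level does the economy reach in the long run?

Short run: P = 52, Y = 3538. Long run: P = 40.

AD shifts left: new AD is Y = 3694 − 3P. With Pᵉ = 64, SRAS is Y = 3382 + 3P.
Short run: 3694 − 3P = 3382 + 3P gives 312 = 6P, so P = 52 and Y = 3694 − 3·52 = 3538.
Y = 3538 is below potential 3574; expectations adjust and SRAS shifts right until Y = 3574.
Long run: on the new AD curve, 3574 = 3694 − 3P gives P = 40.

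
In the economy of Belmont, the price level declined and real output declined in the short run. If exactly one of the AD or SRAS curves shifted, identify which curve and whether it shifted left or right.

P fell and Y fell. An AD shift moves P and Y in the same direction; an SRAS shift moves them in opposite directions.
Here P and Y moved in the same direction, so the AD curve shifted.
Since Y fell, AD shifted left.

AD shifted left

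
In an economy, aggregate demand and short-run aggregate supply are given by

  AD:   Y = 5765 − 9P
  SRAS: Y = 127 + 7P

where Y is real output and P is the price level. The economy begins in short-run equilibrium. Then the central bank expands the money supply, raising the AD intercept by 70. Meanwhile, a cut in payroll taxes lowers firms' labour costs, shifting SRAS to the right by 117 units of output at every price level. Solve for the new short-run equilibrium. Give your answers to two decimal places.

After both shocks: AD is Y = 5835 − 9P and SRAS is Y = 244 + 7P.
Setting them equal: 5591 = 16P, so P = 349.44.
Substituting into AD, Y = 2690.06.

P = 349.44, Y = 2690.06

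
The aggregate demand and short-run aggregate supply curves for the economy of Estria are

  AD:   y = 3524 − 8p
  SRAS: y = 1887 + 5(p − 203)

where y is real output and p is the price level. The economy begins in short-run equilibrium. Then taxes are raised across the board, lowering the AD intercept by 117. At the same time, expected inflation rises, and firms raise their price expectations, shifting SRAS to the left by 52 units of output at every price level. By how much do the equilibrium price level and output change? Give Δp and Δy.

After both shocks: AD is y = 3407 − 8p and SRAS is y = 820 + 5p.
Setting them equal: 2587 = 13p, so p = 199.
y = 3407 − 8·199 = 1815.
Initially p = 204, y = 1892, so Δp = -5 and Δy = -77.

Δp = -5, Δy = -77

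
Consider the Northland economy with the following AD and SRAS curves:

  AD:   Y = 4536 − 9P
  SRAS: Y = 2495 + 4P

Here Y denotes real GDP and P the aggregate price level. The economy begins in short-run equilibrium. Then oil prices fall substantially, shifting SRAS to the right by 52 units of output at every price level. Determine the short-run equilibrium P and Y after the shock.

This is a positive supply shock: SRAS shifts right.
New SRAS: Y = 2547 + 4P.
Set AD = SRAS: 4536 − 9P = 2547 + 4P, so 1989 = 13P and P = 153.
Y = 4536 − 9·153 = 3159.

P = 153, Y = 3159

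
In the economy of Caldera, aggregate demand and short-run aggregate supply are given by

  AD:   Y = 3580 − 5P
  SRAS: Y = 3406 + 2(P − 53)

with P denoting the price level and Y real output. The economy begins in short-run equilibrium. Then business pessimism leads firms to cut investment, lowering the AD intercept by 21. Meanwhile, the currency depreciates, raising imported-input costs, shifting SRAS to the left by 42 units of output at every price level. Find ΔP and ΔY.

ΔP = +3, ΔY = -36

After both shocks: AD is Y = 3559 − 5P and SRAS is Y = 3258 + 2P.
Setting them equal: 301 = 7P, so P = 43.
Y = 3559 − 5·43 = 3344.
Initially P = 40, Y = 3380, so ΔP = +3 and ΔY = -36.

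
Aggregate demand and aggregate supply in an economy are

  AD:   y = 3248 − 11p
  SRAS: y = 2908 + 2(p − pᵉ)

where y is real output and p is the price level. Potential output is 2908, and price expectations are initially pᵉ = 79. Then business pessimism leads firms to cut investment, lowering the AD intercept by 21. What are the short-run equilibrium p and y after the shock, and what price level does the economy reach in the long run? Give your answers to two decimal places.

Short run: p = 36.69, y = 2823.38. Long run: p = 29.00.

AD shifts left: new AD is y = 3227 − 11p. With pᵉ = 79, SRAS is y = 2750 + 2p.
Short run: 3227 − 11p = 2750 + 2p gives 477 = 13p, so p = 36.69 and y = 3227 − 11p = 2823.38.
y = 2823.38 is below potential 2908; expectations adjust and SRAS shifts right until y = 2908.
Long run: on the new AD curve, 2908 = 3227 − 11p gives p = 29.00.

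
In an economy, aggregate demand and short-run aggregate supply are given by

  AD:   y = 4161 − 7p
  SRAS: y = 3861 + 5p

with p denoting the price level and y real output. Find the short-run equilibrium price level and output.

p = 25, y = 3986

Set AD = SRAS: 4161 − 7p = 3861 + 5p, so 300 = 12p and p = 25.
Then y = 4161 − 7·25 = 3986.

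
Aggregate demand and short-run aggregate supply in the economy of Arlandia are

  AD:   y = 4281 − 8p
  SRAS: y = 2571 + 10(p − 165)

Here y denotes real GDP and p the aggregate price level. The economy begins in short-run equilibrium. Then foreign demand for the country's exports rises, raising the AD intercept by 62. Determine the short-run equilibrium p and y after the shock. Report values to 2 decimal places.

This is a positive demand shock: AD shifts right.
New AD: y = 4343 − 8p.
SRAS can be written y = 921 + 10p.
Set AD = SRAS: 4343 − 8p = 921 + 10p, so 3422 = 18p and p = 190.11.
Substituting into AD, y = 2822.11.

p = 190.11, y = 2822.11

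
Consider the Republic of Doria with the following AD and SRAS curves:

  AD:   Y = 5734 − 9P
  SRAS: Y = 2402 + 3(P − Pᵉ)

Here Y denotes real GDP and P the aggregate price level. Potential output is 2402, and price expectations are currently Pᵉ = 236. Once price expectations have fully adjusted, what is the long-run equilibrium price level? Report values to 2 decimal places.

Long-run P = 370.22

Short run: with Pᵉ = 236, SRAS is Y = 1694 + 3P. Setting AD = SRAS gives 4040 = 12P, so P = 336.67 and Y = 5734 − 9P = 2704.00.
Output 2704.00 is above potential 2402, so over time expected prices rise and SRAS shifts left until Y returns to 2402.
Long run: Y = 2402 on the AD curve gives 2402 = 5734 − 9P, so P = 370.22.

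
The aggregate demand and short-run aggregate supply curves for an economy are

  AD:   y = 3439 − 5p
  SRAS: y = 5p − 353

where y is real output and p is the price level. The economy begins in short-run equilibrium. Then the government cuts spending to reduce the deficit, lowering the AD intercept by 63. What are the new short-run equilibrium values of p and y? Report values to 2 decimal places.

This is a negative demand shock: AD shifts left.
New AD: y = 3376 − 5p.
Set AD = SRAS: 3376 − 5p = 5p − 353, so 3729 = 10p and p = 372.90.
Substituting into AD, y = 1511.50.

p = 372.90, y = 1511.50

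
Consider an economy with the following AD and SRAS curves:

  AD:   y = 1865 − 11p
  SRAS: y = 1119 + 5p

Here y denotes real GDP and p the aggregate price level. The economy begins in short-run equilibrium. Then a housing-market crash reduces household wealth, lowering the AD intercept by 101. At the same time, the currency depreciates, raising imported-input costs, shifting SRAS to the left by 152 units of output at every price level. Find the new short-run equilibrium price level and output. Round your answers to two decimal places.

p = 49.81, y = 1216.06

After both shocks: AD is y = 1764 − 11p and SRAS is y = 967 + 5p.
Setting them equal: 797 = 16p, so p = 49.81.
Substituting into AD, y = 1216.06.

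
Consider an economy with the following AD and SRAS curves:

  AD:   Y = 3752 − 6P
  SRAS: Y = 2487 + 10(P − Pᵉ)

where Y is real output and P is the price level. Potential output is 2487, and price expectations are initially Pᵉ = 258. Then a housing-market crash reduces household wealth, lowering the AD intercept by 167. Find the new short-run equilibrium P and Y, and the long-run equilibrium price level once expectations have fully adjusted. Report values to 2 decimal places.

AD shifts left: new AD is Y = 3585 − 6P. With Pᵉ = 258, SRAS is Y = 10P − 93.
Short run: 3585 − 6P = 10P − 93 gives 3678 = 16P, so P = 229.88 and Y = 3585 − 6P = 2205.75.
Y = 2205.75 is below potential 2487; expectations adjust and SRAS shifts right until Y = 2487.
Long run: on the new AD curve, 2487 = 3585 − 6P gives P = 183.00.

Short run: P = 229.88, Y = 2205.75. Long run: P = 183.00.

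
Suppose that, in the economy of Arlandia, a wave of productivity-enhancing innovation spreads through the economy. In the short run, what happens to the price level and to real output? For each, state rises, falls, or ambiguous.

Price level: falls; output: rises

This is a favourable supply shock: SRAS shifts right.
Moving along the downward-sloping AD curve, P falls and Y rises.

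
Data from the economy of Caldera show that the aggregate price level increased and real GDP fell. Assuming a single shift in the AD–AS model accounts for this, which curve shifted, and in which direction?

P rose and Y fell. An AD shift moves P and Y in the same direction; an SRAS shift moves them in opposite directions.
Here P and Y moved in opposite directions, so the SRAS curve shifted.
Since Y fell, SRAS shifted left.

SRAS shifted left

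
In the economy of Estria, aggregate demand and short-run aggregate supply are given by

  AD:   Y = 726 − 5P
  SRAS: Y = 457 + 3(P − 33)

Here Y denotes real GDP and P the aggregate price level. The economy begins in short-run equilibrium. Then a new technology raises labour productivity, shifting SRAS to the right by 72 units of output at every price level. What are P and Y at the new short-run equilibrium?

This is a positive supply shock: SRAS shifts right.
New SRAS: Y = 430 + 3P.
Set AD = SRAS: 726 − 5P = 430 + 3P, so 296 = 8P and P = 37.
Y = 726 − 5·37 = 541.

P = 37, Y = 541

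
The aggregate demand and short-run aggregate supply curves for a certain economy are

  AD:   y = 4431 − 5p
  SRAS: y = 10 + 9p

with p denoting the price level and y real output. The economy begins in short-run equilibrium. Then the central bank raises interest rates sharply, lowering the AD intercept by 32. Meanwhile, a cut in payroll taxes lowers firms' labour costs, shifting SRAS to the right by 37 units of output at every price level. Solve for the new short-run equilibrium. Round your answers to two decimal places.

After both shocks: AD is y = 4399 − 5p and SRAS is y = 47 + 9p.
Setting them equal: 4352 = 14p, so p = 310.86.
Substituting into AD, y = 2844.71.

p = 310.86, y = 2844.71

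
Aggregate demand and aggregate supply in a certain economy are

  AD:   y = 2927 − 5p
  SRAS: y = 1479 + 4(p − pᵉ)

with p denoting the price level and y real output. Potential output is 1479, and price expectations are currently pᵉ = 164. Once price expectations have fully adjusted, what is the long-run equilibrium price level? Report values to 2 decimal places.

Short run: with pᵉ = 164, SRAS is y = 823 + 4p. Setting AD = SRAS gives 2104 = 9p, so p = 233.78 and y = 2927 − 5p = 1758.11.
Output 1758.11 is above potential 1479, so over time expected prices rise and SRAS shifts left until y returns to 1479.
Long run: y = 1479 on the AD curve gives 1479 = 2927 − 5p, so p = 289.60.

Long-run p = 289.60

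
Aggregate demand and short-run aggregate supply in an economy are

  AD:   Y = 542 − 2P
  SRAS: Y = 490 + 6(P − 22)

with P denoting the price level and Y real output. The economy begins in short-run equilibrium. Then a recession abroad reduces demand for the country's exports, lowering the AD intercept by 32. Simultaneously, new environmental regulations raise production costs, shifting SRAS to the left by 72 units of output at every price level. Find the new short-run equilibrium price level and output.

After both shocks: AD is Y = 510 − 2P and SRAS is Y = 286 + 6P.
Setting them equal: 224 = 8P, so P = 28.
Y = 510 − 2·28 = 454.

P = 28, Y = 454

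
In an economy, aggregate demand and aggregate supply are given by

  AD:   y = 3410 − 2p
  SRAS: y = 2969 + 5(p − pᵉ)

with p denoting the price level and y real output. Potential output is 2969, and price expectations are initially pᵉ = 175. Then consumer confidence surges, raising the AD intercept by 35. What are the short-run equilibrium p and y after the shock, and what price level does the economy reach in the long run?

Short run: p = 193, y = 3059. Long run: p = 238.

AD shifts right: new AD is y = 3445 − 2p. With pᵉ = 175, SRAS is y = 2094 + 5p.
Short run: 3445 − 2p = 2094 + 5p gives 1351 = 7p, so p = 193 and y = 3445 − 2·193 = 3059.
y = 3059 is above potential 2969; expectations adjust and SRAS shifts left until y = 2969.
Long run: on the new AD curve, 2969 = 3445 − 2p gives p = 238.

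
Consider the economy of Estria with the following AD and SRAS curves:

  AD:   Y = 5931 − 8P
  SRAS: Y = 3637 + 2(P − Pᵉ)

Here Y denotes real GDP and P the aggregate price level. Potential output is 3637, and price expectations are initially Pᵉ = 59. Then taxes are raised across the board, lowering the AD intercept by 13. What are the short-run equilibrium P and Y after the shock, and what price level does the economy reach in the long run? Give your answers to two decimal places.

AD shifts left: new AD is Y = 5918 − 8P. With Pᵉ = 59, SRAS is Y = 3519 + 2P.
Short run: 5918 − 8P = 3519 + 2P gives 2399 = 10P, so P = 239.90 and Y = 5918 − 8P = 3998.80.
Y = 3998.80 is above potential 3637; expectations adjust and SRAS shifts left until Y = 3637.
Long run: on the new AD curve, 3637 = 5918 − 8P gives P = 285.13.

Short run: P = 239.90, Y = 3998.80. Long run: P = 285.13.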